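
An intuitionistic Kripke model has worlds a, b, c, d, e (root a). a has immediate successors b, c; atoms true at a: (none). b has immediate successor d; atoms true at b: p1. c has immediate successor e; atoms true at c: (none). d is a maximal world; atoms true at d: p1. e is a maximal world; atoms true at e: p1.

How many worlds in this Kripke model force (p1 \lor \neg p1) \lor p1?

3

a: does not force it — a \nVdash (p1 \lor \neg p1) \lor p1: neither disjunct is forced at a.
b: forces it.
c: does not force it.
d: forces it.
e: forces it.
Worlds forcing the formula: {b, d, e}.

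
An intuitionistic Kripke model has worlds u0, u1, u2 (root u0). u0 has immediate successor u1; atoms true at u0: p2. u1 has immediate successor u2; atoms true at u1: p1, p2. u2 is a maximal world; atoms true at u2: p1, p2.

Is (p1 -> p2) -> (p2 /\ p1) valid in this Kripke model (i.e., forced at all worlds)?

No

Not every world: u0 ||-/- (p1 -> p2) -> (p2 /\ p1).
u0 ||-/- (p1 -> p2) -> (p2 /\ p1): already at u0 itself, u0 ||- p1 -> p2 but u0 ||-/- p2 /\ p1.
u0 ||-/- p2 /\ p1 since u0 fails p1.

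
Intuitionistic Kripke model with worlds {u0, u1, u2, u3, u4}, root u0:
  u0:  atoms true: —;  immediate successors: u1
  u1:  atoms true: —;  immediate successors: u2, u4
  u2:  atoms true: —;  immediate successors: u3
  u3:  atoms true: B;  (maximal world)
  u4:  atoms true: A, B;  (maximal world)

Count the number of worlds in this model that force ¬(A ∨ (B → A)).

2

u0: does not force it — u0 ⊮ ¬(A ∨ (B → A)) since u4 is accessible from u0 and u4 ⊩ A ∨ (B → A).
u1: does not force it — u1 ⊮ ¬(A ∨ (B → A)) since u4 is accessible from u1 and u4 ⊩ A ∨ (B → A).
u2: forces it.
u3: forces it.
u4: does not force it.
Worlds forcing the formula: {u2, u3}.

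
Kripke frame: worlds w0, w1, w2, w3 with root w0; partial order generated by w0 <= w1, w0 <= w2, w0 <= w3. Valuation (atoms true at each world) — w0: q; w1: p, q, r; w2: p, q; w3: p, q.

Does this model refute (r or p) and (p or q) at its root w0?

w0 does not force (r or p) and (p or q) since w0 fails r or p.
So the root w0 does not force (r or p) and (p or q); the model is a countermodel.

Yes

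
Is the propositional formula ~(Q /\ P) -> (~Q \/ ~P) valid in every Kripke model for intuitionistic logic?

No

This is the constructively invalid direction of De Morgan's law for conjunction, which is not intuitionistically valid.
A Kripke countermodel: worlds w0, w1, w2; order generated by w0 <= w1, w0 <= w2; atoms true at each world — w0:{}; w1:{Q}; w2:{P}.
w0 ||-/- ~(Q /\ P) -> (~Q \/ ~P): already at w0 itself, w0 ||- ~(Q /\ P) but w0 ||-/- ~Q \/ ~P.
w0 ||-/- ~Q \/ ~P: neither disjunct is forced at w0.
w0 ||-/- ~Q since w1 is accessible from w0 and w1 ||- Q.
So the root w0 does not force the formula.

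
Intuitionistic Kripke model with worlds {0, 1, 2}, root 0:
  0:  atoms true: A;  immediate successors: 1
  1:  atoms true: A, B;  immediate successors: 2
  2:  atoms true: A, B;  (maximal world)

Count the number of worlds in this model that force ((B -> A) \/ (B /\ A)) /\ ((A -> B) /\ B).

0: does not force it — 0 ||-/- ((B -> A) \/ (B /\ A)) /\ ((A -> B) /\ B) since 0 fails (A -> B) /\ B.
1: forces it.
2: forces it.
Worlds forcing the formula: {1, 2}.

2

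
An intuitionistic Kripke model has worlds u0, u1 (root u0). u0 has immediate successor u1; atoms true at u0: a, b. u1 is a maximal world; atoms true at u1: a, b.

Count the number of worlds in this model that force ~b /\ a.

u0: does not force it — u0 ||-/- ~b /\ a since u0 fails ~b.
u1: does not force it — u1 ||-/- ~b /\ a since u1 fails ~b.
Worlds forcing the formula: { }.

0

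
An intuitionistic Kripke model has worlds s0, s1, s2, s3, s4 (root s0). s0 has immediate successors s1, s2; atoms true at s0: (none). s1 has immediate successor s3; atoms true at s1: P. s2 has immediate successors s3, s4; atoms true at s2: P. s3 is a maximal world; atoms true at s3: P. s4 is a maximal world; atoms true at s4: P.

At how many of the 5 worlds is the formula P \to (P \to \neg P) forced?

0

s0: does not force it — s0 \nVdash P \to (P \to \neg P): at the accessible world s1, s1 \Vdash P but s1 \nVdash P \to \neg P.
s1: does not force it — s1 \nVdash P \to (P \to \neg P): already at s1 itself, s1 \Vdash P but s1 \nVdash P \to \neg P.
s2: does not force it — s2 \nVdash P \to (P \to \neg P): already at s2 itself, s2 \Vdash P but s2 \nVdash P \to \neg P.
s3: does not force it.
s4: does not force it.
Worlds forcing the formula: { }.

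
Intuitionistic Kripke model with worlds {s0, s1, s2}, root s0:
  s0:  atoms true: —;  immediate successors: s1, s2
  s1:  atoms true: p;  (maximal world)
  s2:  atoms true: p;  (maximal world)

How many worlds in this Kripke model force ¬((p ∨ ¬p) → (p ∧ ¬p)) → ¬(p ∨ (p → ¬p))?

s0: does not force it — s0 ⊮ ¬((p ∨ ¬p) → (p ∧ ¬p)) → ¬(p ∨ (p → ¬p)): already at s0 itself, s0 ⊩ ¬((p ∨ ¬p) → (p ∧ ¬p)) but s0 ⊮ ¬(p ∨ (p → ¬p)).
s1: does not force it — s1 ⊮ ¬((p ∨ ¬p) → (p ∧ ¬p)) → ¬(p ∨ (p → ¬p)): already at s1 itself, s1 ⊩ ¬((p ∨ ¬p) → (p ∧ ¬p)) but s1 ⊮ ¬(p ∨ (p → ¬p)).
s2: does not force it.
Worlds forcing the formula: { }.

0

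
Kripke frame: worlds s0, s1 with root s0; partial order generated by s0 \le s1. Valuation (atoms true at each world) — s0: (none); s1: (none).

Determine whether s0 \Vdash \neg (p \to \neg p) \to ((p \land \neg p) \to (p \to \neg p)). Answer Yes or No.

s0 \Vdash \neg (p \to \neg p) \to ((p \land \neg p) \to (p \to \neg p)) vacuously: no world accessible from s0 forces the antecedent \neg (p \to \neg p).

Yes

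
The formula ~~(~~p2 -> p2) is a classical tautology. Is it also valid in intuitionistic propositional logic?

Yes

This is the double negation of double-negation elimination, which is intuitionistically derivable.
By Glivenko's theorem the double negation of any classical propositional tautology is intuitionistically provable; ~~p2 -> p2 is classically a tautology.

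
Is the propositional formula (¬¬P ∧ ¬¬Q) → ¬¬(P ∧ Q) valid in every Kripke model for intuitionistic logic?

This is the distribution of double negation over conjunction, which is intuitionistically derivable.
Assume ¬¬P, ¬¬Q, and ¬(P ∧ Q). From P we'd get ¬Q (since P ∧ Q is refuted), contradicting ¬¬Q; so ¬P, contradicting ¬¬P.

Yes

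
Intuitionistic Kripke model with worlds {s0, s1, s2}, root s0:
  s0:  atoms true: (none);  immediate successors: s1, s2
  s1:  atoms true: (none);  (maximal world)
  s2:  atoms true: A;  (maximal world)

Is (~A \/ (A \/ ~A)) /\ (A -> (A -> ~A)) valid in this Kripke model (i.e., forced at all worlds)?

No

Not every world: s0 ||-/- (~A \/ (A \/ ~A)) /\ (A -> (A -> ~A)).
s0 ||-/- (~A \/ (A \/ ~A)) /\ (A -> (A -> ~A)) since s0 fails ~A \/ (A \/ ~A).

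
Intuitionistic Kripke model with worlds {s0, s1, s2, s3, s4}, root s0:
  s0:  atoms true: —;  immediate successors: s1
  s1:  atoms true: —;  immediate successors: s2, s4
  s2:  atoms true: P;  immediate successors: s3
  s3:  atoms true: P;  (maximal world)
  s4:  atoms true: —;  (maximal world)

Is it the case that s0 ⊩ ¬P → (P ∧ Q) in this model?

s0 ⊮ ¬P → (P ∧ Q): at the accessible world s4, s4 ⊩ ¬P but s4 ⊮ P ∧ Q.
s4 ⊮ P ∧ Q since s4 fails P.

No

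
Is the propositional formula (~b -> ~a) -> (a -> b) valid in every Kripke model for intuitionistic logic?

This is the converse of contraposition, which is not intuitionistically valid.
A Kripke countermodel: worlds w0, w1; order generated by w0 <= w1; atoms true at each world — w0:{a}; w1:{a,b}.
w0 ||-/- (~b -> ~a) -> (a -> b): already at w0 itself, w0 ||- ~b -> ~a but w0 ||-/- a -> b.
w0 ||-/- a -> b: already at w0 itself, w0 ||- a but w0 ||-/- b.
w0 lacks atom b, so w0 ||-/- b.
So the root w0 does not force the formula.

No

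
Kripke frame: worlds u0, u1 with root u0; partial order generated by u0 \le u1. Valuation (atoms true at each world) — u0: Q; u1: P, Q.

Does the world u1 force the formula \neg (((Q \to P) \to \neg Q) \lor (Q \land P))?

No

u1 \nVdash \neg (((Q \to P) \to \neg Q) \lor (Q \land P)) since u1 is accessible from u1 and u1 \Vdash ((Q \to P) \to \neg Q) \lor (Q \land P).
u1 \Vdash ((Q \to P) \to \neg Q) \lor (Q \land P) via the disjunct Q \land P.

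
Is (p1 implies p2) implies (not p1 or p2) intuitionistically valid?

This is the material-implication-as-disjunction principle, which is not intuitionistically valid.
A Kripke countermodel: worlds a, b; order generated by a <= b; atoms true at each world — a:{}; b:{p1,p2}.
a does not force (p1 implies p2) implies (not p1 or p2): already at a itself, a forces p1 implies p2 but a does not force not p1 or p2.
a does not force not p1 or p2: neither disjunct is forced at a.
a does not force not p1 since b is accessible from a and b forces p1.
So the root a does not force the formula.

No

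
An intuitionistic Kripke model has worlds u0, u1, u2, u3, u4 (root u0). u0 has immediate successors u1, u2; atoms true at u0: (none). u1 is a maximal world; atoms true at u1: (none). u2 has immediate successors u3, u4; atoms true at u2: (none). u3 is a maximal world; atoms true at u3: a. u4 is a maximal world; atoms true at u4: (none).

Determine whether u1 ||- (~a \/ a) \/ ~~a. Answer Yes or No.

u1 ||- (~a \/ a) \/ ~~a via the disjunct ~a \/ a.

Yes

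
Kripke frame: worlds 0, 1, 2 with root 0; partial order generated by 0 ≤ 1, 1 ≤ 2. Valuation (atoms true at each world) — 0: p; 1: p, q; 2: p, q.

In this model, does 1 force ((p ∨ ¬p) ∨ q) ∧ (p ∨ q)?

1 ⊩ ((p ∨ ¬p) ∨ q) ∧ (p ∨ q) since 1 forces both conjuncts.

Yes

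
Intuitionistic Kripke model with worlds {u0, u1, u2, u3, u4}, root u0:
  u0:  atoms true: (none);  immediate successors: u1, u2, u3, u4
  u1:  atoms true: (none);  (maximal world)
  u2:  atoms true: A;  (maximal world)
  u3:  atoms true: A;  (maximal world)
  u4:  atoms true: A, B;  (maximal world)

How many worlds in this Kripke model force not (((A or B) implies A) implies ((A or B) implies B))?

2

u0: does not force it — u0 does not force not (((A or B) implies A) implies ((A or B) implies B)) since u1 is accessible from u0 and u1 forces ((A or B) implies A) implies ((A or B) implies B).
u1: does not force it.
u2: forces it.
u3: forces it.
u4: does not force it.
Worlds forcing the formula: {u2, u3}.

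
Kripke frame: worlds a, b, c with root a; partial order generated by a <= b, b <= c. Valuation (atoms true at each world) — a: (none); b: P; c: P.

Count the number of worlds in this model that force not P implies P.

a: forces it.
b: forces it.
c: forces it.
Worlds forcing the formula: {a, b, c}.

3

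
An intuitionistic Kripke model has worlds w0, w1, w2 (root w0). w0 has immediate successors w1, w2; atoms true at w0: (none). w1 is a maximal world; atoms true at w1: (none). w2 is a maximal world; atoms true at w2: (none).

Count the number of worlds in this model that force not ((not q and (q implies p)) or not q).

0

w0: does not force it — w0 does not force not ((not q and (q implies p)) or not q) since w0 is accessible from w0 and w0 forces (not q and (q implies p)) or not q.
w1: does not force it — w1 does not force not ((not q and (q implies p)) or not q) since w1 is accessible from w1 and w1 forces (not q and (q implies p)) or not q.
w2: does not force it — w2 does not force not ((not q and (q implies p)) or not q) since w2 is accessible from w2 and w2 forces (not q and (q implies p)) or not q.
Worlds forcing the formula: { }.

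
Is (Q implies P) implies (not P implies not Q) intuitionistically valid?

Yes

This is the forward direction of contraposition, which is intuitionistically derivable.
Assume Q implies P and not P. If Q held then P would follow, contradicting not P; so not Q.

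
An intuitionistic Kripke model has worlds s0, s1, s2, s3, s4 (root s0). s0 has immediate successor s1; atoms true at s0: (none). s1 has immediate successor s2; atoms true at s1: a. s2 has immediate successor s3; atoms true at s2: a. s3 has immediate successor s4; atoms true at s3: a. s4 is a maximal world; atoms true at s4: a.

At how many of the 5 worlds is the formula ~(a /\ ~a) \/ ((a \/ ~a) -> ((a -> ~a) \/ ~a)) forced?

s0: forces it.
s1: forces it.
s2: forces it.
s3: forces it.
s4: forces it.
Worlds forcing the formula: {s0, s1, s2, s3, s4}.

5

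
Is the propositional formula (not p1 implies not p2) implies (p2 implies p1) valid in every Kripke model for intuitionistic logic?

No

This is the converse of contraposition, which is not intuitionistically valid.
A Kripke countermodel: worlds u0, u1; order generated by u0 <= u1; atoms true at each world — u0:{p2}; u1:{p1,p2}.
u0 does not force (not p1 implies not p2) implies (p2 implies p1): already at u0 itself, u0 forces not p1 implies not p2 but u0 does not force p2 implies p1.
u0 does not force p2 implies p1: already at u0 itself, u0 forces p2 but u0 does not force p1.
u0 lacks atom p1, so u0 does not force p1.
So the root u0 does not force the formula.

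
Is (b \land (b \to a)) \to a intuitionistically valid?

This is modus ponens in implicational form, which is intuitionistically derivable.
If a world forces b and b \to a, then applying the implication at that world (which is accessible from itself) gives a.

Yes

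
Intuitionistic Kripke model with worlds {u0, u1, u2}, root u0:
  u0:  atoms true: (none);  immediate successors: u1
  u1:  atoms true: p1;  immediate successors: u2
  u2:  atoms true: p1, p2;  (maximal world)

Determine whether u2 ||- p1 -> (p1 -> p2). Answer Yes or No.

Yes

u2 ||- p1 -> (p1 -> p2): every world accessible from u2 that forces p1 (namely u2) also forces p1 -> p2.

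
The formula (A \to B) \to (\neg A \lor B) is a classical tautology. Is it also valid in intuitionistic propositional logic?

This is the material-implication-as-disjunction principle, which is not intuitionistically valid.
A Kripke countermodel: worlds u0, u1; order generated by u0 \le u1; atoms true at each world — u0:{}; u1:{A,B}.
u0 \nVdash (A \to B) \to (\neg A \lor B): already at u0 itself, u0 \Vdash A \to B but u0 \nVdash \neg A \lor B.
u0 \nVdash \neg A \lor B: neither disjunct is forced at u0.
u0 \nVdash \neg A since u1 is accessible from u0 and u1 \Vdash A.
So the root u0 does not force the formula.

No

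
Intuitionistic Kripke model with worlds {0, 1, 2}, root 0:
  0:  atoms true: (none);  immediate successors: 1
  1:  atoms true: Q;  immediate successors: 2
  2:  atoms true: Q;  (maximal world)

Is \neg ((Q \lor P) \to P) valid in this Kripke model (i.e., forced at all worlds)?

Yes

0 \Vdash \neg ((Q \lor P) \to P): no world accessible from 0 forces (Q \lor P) \to P.
Since the root 0 forces \neg ((Q \lor P) \to P) and forcing is persistent (monotone upward), every world forces it.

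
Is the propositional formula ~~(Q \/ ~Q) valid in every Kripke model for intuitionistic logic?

Yes

This is the double negation of excluded middle, which is intuitionistically derivable.
Assuming ~(Q \/ ~Q): from Q we'd get Q \/ ~Q, so ~Q; but then Q \/ ~Q again — contradiction. Hence ~~(Q \/ ~Q).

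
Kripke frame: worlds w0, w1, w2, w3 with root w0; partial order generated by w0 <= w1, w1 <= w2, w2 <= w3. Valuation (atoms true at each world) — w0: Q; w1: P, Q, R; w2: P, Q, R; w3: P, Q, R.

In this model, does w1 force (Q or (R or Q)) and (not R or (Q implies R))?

Yes

w1 forces (Q or (R or Q)) and (not R or (Q implies R)) since w1 forces both conjuncts.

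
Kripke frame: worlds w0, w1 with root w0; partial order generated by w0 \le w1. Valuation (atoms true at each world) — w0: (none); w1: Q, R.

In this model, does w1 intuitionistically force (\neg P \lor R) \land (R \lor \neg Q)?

w1 \Vdash (\neg P \lor R) \land (R \lor \neg Q) since w1 forces both conjuncts.

Yes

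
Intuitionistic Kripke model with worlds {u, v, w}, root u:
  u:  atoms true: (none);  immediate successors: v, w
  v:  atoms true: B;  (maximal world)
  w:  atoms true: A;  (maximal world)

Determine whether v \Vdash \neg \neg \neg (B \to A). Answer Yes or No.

v \Vdash \neg \neg \neg (B \to A): no world accessible from v forces \neg \neg (B \to A).

Yes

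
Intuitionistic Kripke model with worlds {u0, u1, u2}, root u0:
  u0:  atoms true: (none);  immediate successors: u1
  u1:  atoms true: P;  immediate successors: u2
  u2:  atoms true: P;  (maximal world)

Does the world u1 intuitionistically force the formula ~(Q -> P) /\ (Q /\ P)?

No

u1 ||-/- ~(Q -> P) /\ (Q /\ P) since u1 fails ~(Q -> P).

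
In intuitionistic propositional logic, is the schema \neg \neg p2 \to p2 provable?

This is double-negation elimination, which is not intuitionistically valid.
A Kripke countermodel: worlds a, b; order generated by a \le b; atoms true at each world — a:{}; b:{p2}.
a \nVdash \neg \neg p2 \to p2: already at a itself, a \Vdash \neg \neg p2 but a \nVdash p2.
a lacks atom p2, so a \nVdash p2.
So the root a does not force the formula.

No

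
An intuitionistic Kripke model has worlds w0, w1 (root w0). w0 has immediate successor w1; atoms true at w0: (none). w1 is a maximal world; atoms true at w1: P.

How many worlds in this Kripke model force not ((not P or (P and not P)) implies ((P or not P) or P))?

0

w0: does not force it — w0 does not force not ((not P or (P and not P)) implies ((P or not P) or P)) since w0 is accessible from w0 and w0 forces (not P or (P and not P)) implies ((P or not P) or P).
w1: does not force it.
Worlds forcing the formula: { }.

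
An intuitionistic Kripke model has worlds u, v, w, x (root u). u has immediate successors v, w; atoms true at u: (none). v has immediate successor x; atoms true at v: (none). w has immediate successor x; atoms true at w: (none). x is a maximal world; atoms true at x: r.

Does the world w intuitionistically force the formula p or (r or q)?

No

w does not force p or (r or q): neither disjunct is forced at w.
w lacks atom p, so w does not force p.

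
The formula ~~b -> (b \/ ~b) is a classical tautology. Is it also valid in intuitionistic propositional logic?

No

This is a variant of double-negation elimination (deriving excluded middle from double negation), which is not intuitionistically valid.
A Kripke countermodel: worlds s0, s1; order generated by s0 <= s1; atoms true at each world — s0:{}; s1:{b}.
s0 ||-/- ~~b -> (b \/ ~b): already at s0 itself, s0 ||- ~~b but s0 ||-/- b \/ ~b.
s0 ||-/- b \/ ~b: neither disjunct is forced at s0.
s0 lacks atom b, so s0 ||-/- b.
So the root s0 does not force the formula.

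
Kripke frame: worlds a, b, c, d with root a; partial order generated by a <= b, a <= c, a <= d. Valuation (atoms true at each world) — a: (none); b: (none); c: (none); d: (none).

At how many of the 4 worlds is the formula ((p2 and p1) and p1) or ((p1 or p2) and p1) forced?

a: does not force it — a does not force ((p2 and p1) and p1) or ((p1 or p2) and p1): neither disjunct is forced at a.
b: does not force it.
c: does not force it.
d: does not force it.
Worlds forcing the formula: { }.

0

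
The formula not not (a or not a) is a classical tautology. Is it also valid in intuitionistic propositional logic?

Yes

This is the double negation of excluded middle, which is intuitionistically derivable.
Assuming not (a or not a): from a we'd get a or not a, so not a; but then a or not a again — contradiction. Hence not not (a or not a).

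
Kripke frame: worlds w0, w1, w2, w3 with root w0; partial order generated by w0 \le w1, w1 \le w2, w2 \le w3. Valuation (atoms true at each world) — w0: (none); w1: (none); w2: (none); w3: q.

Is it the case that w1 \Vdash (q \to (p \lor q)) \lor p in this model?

Yes

w1 \Vdash (q \to (p \lor q)) \lor p via the disjunct q \to (p \lor q).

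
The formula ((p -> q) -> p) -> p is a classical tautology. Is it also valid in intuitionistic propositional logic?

This is Peirce's law, which is not intuitionistically valid.
A Kripke countermodel: worlds u, v; order generated by u <= v; atoms true at each world — u:{}; v:{p}.
u ||-/- ((p -> q) -> p) -> p: already at u itself, u ||- (p -> q) -> p but u ||-/- p.
u lacks atom p, so u ||-/- p.
So the root u does not force the formula.

No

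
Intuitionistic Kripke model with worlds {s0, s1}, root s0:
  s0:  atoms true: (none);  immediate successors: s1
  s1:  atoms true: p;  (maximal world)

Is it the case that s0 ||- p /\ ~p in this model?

s0 ||-/- p /\ ~p since s0 fails p.

No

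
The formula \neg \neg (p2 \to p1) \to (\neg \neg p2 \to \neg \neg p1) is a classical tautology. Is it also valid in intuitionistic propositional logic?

Yes

This is the distribution of double negation over implication, which is intuitionistically derivable.
Assume \neg \neg (p2 \to p1) and \neg \neg p2; suppose \neg p1. Then p2 \to p1 would give \neg p2 (by contraposition), contradicting \neg \neg p2; so \neg (p2 \to p1), contradicting \neg \neg (p2 \to p1). Hence \neg \neg p1.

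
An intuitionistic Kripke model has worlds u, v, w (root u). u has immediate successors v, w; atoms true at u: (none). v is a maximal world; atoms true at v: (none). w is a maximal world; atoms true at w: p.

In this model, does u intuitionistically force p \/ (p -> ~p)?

No

u ||-/- p \/ (p -> ~p): neither disjunct is forced at u.
u lacks atom p, so u ||-/- p.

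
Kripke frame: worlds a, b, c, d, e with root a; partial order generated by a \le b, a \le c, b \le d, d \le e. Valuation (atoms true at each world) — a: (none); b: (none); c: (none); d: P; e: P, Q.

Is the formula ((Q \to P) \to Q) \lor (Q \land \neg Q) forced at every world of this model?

Not every world: a \nVdash ((Q \to P) \to Q) \lor (Q \land \neg Q).
a \nVdash ((Q \to P) \to Q) \lor (Q \land \neg Q): neither disjunct is forced at a.
a \nVdash (Q \to P) \to Q: already at a itself, a \Vdash Q \to P but a \nVdash Q.
a lacks atom Q, so a \nVdash Q.

No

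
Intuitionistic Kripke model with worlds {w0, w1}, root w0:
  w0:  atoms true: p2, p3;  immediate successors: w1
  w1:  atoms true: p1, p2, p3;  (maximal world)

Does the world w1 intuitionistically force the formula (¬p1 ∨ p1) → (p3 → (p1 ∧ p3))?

w1 ⊩ (¬p1 ∨ p1) → (p3 → (p1 ∧ p3)): every world accessible from w1 that forces ¬p1 ∨ p1 (namely w1) also forces p3 → (p1 ∧ p3).

Yes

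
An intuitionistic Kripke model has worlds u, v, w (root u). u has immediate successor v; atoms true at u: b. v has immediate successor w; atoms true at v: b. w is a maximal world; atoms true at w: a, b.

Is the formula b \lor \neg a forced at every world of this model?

Yes

u \Vdash b \lor \neg a via the disjunct b.
Since the root u forces b \lor \neg a and forcing is persistent (monotone upward), every world forces it.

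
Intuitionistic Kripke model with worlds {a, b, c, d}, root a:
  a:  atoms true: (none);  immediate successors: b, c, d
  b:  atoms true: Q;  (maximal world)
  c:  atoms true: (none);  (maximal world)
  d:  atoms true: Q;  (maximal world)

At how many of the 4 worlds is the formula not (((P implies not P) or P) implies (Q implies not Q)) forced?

a: does not force it — a does not force not (((P implies not P) or P) implies (Q implies not Q)) since c is accessible from a and c forces ((P implies not P) or P) implies (Q implies not Q).
b: forces it.
c: does not force it.
d: forces it.
Worlds forcing the formula: {b, d}.

2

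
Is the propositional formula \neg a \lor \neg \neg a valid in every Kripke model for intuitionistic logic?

No

This is the weak law of excluded middle, which is not intuitionistically valid.
A Kripke countermodel: worlds s0, s1, s2; order generated by s0 \le s1, s0 \le s2; atoms true at each world — s0:{}; s1:{a}; s2:{}.
s0 \nVdash \neg a \lor \neg \neg a: neither disjunct is forced at s0.
s0 \nVdash \neg a since s1 is accessible from s0 and s1 \Vdash a.
So the root s0 does not force the formula.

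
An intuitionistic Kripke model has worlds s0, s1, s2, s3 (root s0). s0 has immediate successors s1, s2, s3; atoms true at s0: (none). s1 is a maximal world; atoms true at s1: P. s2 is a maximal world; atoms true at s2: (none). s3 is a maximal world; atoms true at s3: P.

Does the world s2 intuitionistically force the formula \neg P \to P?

s2 \nVdash \neg P \to P: already at s2 itself, s2 \Vdash \neg P but s2 \nVdash P.
s2 lacks atom P, so s2 \nVdash P.

No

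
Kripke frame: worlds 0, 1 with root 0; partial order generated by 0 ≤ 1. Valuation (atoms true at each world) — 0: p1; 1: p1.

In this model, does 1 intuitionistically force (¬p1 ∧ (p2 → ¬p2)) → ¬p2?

Yes

1 ⊩ (¬p1 ∧ (p2 → ¬p2)) → ¬p2 vacuously: no world accessible from 1 forces the antecedent ¬p1 ∧ (p2 → ¬p2).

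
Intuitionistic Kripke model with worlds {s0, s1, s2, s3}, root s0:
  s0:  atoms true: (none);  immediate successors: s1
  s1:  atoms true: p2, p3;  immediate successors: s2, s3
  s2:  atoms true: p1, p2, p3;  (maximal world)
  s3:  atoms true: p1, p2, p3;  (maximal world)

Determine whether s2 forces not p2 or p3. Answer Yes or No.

Yes

s2 forces not p2 or p3 via the disjunct p3.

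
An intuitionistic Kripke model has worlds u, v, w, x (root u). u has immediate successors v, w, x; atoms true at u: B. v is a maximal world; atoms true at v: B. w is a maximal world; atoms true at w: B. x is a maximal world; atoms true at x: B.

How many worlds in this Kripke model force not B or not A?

u: forces it.
v: forces it.
w: forces it.
x: forces it.
Worlds forcing the formula: {u, v, w, x}.

4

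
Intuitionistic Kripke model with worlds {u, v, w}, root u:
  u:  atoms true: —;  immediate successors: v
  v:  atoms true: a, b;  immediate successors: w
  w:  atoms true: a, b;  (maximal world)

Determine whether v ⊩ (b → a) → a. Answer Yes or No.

Yes

v ⊩ (b → a) → a: every world accessible from v that forces b → a (namely v, w) also forces a.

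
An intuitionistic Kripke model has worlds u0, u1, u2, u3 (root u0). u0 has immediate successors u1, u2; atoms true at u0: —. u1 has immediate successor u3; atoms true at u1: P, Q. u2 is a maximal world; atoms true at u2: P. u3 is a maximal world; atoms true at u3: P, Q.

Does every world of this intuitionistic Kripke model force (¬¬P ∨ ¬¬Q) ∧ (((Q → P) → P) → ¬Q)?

Not every world: u0 ⊮ (¬¬P ∨ ¬¬Q) ∧ (((Q → P) → P) → ¬Q).
u0 ⊮ (¬¬P ∨ ¬¬Q) ∧ (((Q → P) → P) → ¬Q) since u0 fails ((Q → P) → P) → ¬Q.

No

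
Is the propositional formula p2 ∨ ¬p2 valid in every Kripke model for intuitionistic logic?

This is the law of excluded middle, which is not intuitionistically valid.
A Kripke countermodel: worlds s0, s1; order generated by s0 ≤ s1; atoms true at each world — s0:{}; s1:{p2}.
s0 ⊮ p2 ∨ ¬p2: neither disjunct is forced at s0.
s0 lacks atom p2, so s0 ⊮ p2.
So the root s0 does not force the formula.

No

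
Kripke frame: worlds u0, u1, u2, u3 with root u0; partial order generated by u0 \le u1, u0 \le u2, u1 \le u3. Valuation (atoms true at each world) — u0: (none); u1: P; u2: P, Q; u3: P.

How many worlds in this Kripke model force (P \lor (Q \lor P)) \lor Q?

3

u0: does not force it — u0 \nVdash (P \lor (Q \lor P)) \lor Q: neither disjunct is forced at u0.
u1: forces it.
u2: forces it.
u3: forces it.
Worlds forcing the formula: {u1, u2, u3}.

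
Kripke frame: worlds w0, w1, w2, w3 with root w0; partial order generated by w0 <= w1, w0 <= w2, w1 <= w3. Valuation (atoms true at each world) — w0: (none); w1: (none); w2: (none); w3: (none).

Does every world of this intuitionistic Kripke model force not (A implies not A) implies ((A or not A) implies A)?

Yes

w0 forces not (A implies not A) implies ((A or not A) implies A) vacuously: no world accessible from w0 forces the antecedent not (A implies not A).
Since the root w0 forces not (A implies not A) implies ((A or not A) implies A) and forcing is persistent (monotone upward), every world forces it.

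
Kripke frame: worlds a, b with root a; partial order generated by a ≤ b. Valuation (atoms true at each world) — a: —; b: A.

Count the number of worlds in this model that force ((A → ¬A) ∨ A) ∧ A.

1

a: does not force it — a ⊮ ((A → ¬A) ∨ A) ∧ A since a fails (A → ¬A) ∨ A.
b: forces it.
Worlds forcing the formula: {b}.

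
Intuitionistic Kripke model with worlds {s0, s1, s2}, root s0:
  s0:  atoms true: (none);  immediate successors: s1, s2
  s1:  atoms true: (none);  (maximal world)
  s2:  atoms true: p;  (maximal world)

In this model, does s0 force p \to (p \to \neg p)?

No

s0 \nVdash p \to (p \to \neg p): at the accessible world s2, s2 \Vdash p but s2 \nVdash p \to \neg p.
s2 \nVdash p \to \neg p: already at s2 itself, s2 \Vdash p but s2 \nVdash \neg p.
s2 \nVdash \neg p since s2 is accessible from s2 and s2 \Vdash p.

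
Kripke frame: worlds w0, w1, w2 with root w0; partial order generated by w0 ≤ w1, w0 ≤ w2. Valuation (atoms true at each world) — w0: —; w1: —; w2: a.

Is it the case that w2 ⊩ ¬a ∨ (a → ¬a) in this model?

No

w2 ⊮ ¬a ∨ (a → ¬a): neither disjunct is forced at w2.
w2 ⊮ ¬a since w2 is accessible from w2 and w2 ⊩ a.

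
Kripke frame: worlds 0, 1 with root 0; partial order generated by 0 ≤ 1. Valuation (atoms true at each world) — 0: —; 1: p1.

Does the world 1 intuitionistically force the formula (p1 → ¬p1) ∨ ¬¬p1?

1 ⊩ (p1 → ¬p1) ∨ ¬¬p1 via the disjunct ¬¬p1.

Yes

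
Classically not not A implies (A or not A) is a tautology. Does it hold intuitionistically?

This is a variant of double-negation elimination (deriving excluded middle from double negation), which is not intuitionistically valid.
A Kripke countermodel: worlds u0, u1; order generated by u0 <= u1; atoms true at each world — u0:{}; u1:{A}.
u0 does not force not not A implies (A or not A): already at u0 itself, u0 forces not not A but u0 does not force A or not A.
u0 does not force A or not A: neither disjunct is forced at u0.
u0 lacks atom A, so u0 does not force A.
So the root u0 does not force the formula.

No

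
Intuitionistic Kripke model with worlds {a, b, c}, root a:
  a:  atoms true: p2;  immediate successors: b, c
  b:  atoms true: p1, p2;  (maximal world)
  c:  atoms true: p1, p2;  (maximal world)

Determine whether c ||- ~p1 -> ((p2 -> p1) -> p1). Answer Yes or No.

c ||- ~p1 -> ((p2 -> p1) -> p1) vacuously: no world accessible from c forces the antecedent ~p1.

Yes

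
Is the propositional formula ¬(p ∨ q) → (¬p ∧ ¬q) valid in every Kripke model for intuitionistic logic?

Yes

This is a constructively valid De Morgan direction (negated disjunction to conjunction of negations), which is intuitionistically derivable.
From ¬(p ∨ q): if p held then p ∨ q would, contradiction — so ¬p; similarly ¬q.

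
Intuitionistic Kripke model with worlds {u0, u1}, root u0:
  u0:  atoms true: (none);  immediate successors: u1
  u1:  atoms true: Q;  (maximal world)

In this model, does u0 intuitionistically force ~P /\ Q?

u0 ||-/- ~P /\ Q since u0 fails Q.

No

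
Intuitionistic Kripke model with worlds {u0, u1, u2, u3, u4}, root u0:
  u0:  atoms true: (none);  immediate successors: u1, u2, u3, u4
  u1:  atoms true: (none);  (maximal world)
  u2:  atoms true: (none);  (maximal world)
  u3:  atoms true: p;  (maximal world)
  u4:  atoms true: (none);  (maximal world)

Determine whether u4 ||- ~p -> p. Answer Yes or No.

u4 ||-/- ~p -> p: already at u4 itself, u4 ||- ~p but u4 ||-/- p.
u4 lacks atom p, so u4 ||-/- p.

No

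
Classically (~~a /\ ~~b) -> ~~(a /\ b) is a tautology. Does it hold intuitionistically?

Yes

This is the distribution of double negation over conjunction, which is intuitionistically derivable.
Assume ~~a, ~~b, and ~(a /\ b). From a we'd get ~b (since a /\ b is refuted), contradicting ~~b; so ~a, contradicting ~~a.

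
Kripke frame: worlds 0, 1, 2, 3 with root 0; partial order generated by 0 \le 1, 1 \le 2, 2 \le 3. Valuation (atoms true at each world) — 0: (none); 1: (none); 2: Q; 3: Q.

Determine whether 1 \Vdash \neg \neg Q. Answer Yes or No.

Yes

1 \Vdash \neg \neg Q: no world accessible from 1 forces \neg Q.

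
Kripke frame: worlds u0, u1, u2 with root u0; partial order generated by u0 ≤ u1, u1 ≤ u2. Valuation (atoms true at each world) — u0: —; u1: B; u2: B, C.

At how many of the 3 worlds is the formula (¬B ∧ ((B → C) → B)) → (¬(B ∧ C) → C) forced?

3

u0: forces it.
u1: forces it.
u2: forces it.
Worlds forcing the formula: {u0, u1, u2}.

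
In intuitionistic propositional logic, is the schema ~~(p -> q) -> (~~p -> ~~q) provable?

Yes

This is the distribution of double negation over implication, which is intuitionistically derivable.
Assume ~~(p -> q) and ~~p; suppose ~q. Then p -> q would give ~p (by contraposition), contradicting ~~p; so ~(p -> q), contradicting ~~(p -> q). Hence ~~q.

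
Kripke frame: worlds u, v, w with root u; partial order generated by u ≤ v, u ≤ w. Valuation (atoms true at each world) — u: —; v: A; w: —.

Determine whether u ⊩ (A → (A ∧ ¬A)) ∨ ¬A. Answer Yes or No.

u ⊮ (A → (A ∧ ¬A)) ∨ ¬A: neither disjunct is forced at u.
u ⊮ A → (A ∧ ¬A): at the accessible world v, v ⊩ A but v ⊮ A ∧ ¬A.
v ⊮ A ∧ ¬A since v fails ¬A.

No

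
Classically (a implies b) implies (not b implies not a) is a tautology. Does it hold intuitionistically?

This is the forward direction of contraposition, which is intuitionistically derivable.
Assume a implies b and not b. If a held then b would follow, contradicting not b; so not a.

Yes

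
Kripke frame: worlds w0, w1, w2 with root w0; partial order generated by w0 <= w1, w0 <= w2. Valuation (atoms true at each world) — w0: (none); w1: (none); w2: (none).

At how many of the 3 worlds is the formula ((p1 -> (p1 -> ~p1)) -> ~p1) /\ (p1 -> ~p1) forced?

w0: forces it.
w1: forces it.
w2: forces it.
Worlds forcing the formula: {w0, w1, w2}.

3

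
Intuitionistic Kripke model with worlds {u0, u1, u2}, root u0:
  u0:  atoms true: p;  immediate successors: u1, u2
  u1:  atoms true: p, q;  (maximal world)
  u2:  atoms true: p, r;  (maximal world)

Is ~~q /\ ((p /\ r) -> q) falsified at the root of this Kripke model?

Yes

u0 ||-/- ~~q /\ ((p /\ r) -> q) since u0 fails ~~q.
So the root u0 does not force ~~q /\ ((p /\ r) -> q); the model is a countermodel.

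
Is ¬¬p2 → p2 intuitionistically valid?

No

This is double-negation elimination, which is not intuitionistically valid.
A Kripke countermodel: worlds s0, s1; order generated by s0 ≤ s1; atoms true at each world — s0:{}; s1:{p2}.
s0 ⊮ ¬¬p2 → p2: already at s0 itself, s0 ⊩ ¬¬p2 but s0 ⊮ p2.
s0 lacks atom p2, so s0 ⊮ p2.
So the root s0 does not force the formula.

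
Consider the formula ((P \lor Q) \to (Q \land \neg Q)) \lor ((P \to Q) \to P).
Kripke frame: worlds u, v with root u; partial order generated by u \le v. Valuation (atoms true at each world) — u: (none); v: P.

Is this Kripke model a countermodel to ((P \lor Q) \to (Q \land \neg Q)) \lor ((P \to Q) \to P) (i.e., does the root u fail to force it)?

u \Vdash ((P \lor Q) \to (Q \land \neg Q)) \lor ((P \to Q) \to P) via the disjunct (P \to Q) \to P.
So the root u forces ((P \lor Q) \to (Q \land \neg Q)) \lor ((P \to Q) \to P); the model is not a countermodel.

No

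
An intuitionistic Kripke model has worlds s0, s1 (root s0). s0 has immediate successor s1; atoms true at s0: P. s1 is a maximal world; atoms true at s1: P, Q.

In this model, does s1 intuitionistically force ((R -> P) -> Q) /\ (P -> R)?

No

s1 ||-/- ((R -> P) -> Q) /\ (P -> R) since s1 fails P -> R.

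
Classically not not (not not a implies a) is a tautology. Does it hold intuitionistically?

Yes

This is the double negation of double-negation elimination, which is intuitionistically derivable.
By Glivenko's theorem the double negation of any classical propositional tautology is intuitionistically provable; not not a implies a is classically a tautology.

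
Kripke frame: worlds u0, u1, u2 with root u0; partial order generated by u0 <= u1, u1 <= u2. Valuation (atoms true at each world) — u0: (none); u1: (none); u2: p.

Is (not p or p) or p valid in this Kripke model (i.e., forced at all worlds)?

No

Not every world: u0 does not force (not p or p) or p.
u0 does not force (not p or p) or p: neither disjunct is forced at u0.
u0 does not force not p or p: neither disjunct is forced at u0.
u0 does not force not p since u2 is accessible from u0 and u2 forces p.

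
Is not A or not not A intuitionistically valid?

No

This is the weak law of excluded middle, which is not intuitionistically valid.
A Kripke countermodel: worlds s0, s1, s2; order generated by s0 <= s1, s0 <= s2; atoms true at each world — s0:{}; s1:{A}; s2:{}.
s0 does not force not A or not not A: neither disjunct is forced at s0.
s0 does not force not A since s1 is accessible from s0 and s1 forces A.
So the root s0 does not force the formula.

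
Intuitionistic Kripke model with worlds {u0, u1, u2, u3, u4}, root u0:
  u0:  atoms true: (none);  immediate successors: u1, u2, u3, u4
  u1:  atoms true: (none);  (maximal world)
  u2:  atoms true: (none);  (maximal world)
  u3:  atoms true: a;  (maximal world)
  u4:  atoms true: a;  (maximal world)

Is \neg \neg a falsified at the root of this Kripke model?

u0 \nVdash \neg \neg a since u1 is accessible from u0 and u1 \Vdash \neg a.
u1 \Vdash \neg a: no world accessible from u1 forces a.
So the root u0 does not force \neg \neg a; the model is a countermodel.

Yes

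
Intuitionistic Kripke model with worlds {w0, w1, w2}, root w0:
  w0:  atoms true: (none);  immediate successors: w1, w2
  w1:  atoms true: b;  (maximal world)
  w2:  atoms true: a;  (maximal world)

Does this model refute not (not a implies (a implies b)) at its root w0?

w0 does not force not (not a implies (a implies b)) since w0 is accessible from w0 and w0 forces not a implies (a implies b).
w0 forces not a implies (a implies b): every world accessible from w0 that forces not a (namely w1) also forces a implies b.
So the root w0 does not force not (not a implies (a implies b)); the model is a countermodel.

Yes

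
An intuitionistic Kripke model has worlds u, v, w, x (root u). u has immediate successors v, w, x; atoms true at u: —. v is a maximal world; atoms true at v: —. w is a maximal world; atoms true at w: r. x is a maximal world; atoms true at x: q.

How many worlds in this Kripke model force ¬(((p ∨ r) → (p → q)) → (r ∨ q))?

u: does not force it — u ⊮ ¬(((p ∨ r) → (p → q)) → (r ∨ q)) since w is accessible from u and w ⊩ ((p ∨ r) → (p → q)) → (r ∨ q).
v: forces it.
w: does not force it.
x: does not force it.
Worlds forcing the formula: {v}.

1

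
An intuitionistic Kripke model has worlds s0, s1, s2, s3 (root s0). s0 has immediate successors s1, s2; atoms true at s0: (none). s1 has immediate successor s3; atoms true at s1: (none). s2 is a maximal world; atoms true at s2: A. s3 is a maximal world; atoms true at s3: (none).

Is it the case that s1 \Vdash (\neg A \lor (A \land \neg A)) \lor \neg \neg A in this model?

s1 \Vdash (\neg A \lor (A \land \neg A)) \lor \neg \neg A via the disjunct \neg A \lor (A \land \neg A).

Yes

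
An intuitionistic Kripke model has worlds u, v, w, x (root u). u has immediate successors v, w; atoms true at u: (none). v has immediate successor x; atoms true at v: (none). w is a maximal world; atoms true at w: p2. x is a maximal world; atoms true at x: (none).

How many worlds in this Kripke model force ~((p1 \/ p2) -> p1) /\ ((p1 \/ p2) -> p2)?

1

u: does not force it — u ||-/- ~((p1 \/ p2) -> p1) /\ ((p1 \/ p2) -> p2) since u fails ~((p1 \/ p2) -> p1).
v: does not force it — v ||-/- ~((p1 \/ p2) -> p1) /\ ((p1 \/ p2) -> p2) since v fails ~((p1 \/ p2) -> p1).
w: forces it.
x: does not force it.
Worlds forcing the formula: {w}.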